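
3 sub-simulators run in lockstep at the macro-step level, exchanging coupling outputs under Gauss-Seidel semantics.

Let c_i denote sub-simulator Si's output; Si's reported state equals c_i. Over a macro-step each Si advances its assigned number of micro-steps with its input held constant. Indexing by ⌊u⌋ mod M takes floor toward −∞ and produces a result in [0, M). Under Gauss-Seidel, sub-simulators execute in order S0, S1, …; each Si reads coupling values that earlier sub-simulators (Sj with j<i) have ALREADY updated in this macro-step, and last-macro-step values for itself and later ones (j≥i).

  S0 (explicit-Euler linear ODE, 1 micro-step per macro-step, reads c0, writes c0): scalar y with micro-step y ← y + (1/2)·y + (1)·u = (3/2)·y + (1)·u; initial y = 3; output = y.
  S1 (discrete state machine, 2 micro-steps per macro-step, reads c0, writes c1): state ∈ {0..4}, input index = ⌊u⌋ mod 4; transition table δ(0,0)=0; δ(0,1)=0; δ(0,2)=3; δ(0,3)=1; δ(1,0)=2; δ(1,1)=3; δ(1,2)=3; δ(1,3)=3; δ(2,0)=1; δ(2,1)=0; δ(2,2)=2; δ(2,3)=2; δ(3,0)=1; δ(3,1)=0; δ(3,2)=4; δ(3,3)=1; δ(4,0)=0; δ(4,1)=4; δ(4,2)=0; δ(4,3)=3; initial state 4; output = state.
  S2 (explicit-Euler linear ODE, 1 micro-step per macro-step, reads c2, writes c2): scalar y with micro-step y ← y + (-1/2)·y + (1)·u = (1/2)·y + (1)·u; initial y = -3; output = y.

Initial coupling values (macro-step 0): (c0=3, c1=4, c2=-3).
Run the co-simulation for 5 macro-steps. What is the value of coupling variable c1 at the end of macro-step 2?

c1 at macro-step 2 = 4

macro 1: S0 reads c0=3 → after 1×micro: 15/2; S1 reads c0=15/2 → after 2×micro: 1; S2 reads c2=-3 → after 1×micro: -9/2 ⇒ (c0=15/2, c1=1, c2=-9/2)
macro 2: S0 reads c0=15/2 → after 1×micro: 75/4; S1 reads c0=75/4 → after 2×micro: 4; S2 reads c2=-9/2 → after 1×micro: -27/4 ⇒ (c0=75/4, c1=4, c2=-27/4)
macro 3: S0 reads c0=75/4 → after 1×micro: 375/8; S1 reads c0=375/8 → after 2×micro: 3; S2 reads c2=-27/4 → after 1×micro: -81/8 ⇒ (c0=375/8, c1=3, c2=-81/8)
macro 4: S0 reads c0=375/8 → after 1×micro: 1875/16; S1 reads c0=1875/16 → after 2×micro: 0; S2 reads c2=-81/8 → after 1×micro: -243/16 ⇒ (c0=1875/16, c1=0, c2=-243/16)
macro 5: S0 reads c0=1875/16 → after 1×micro: 9375/32; S1 reads c0=9375/32 → after 2×micro: 0; S2 reads c2=-243/16 → after 1×micro: -729/32 ⇒ (c0=9375/32, c1=0, c2=-729/32)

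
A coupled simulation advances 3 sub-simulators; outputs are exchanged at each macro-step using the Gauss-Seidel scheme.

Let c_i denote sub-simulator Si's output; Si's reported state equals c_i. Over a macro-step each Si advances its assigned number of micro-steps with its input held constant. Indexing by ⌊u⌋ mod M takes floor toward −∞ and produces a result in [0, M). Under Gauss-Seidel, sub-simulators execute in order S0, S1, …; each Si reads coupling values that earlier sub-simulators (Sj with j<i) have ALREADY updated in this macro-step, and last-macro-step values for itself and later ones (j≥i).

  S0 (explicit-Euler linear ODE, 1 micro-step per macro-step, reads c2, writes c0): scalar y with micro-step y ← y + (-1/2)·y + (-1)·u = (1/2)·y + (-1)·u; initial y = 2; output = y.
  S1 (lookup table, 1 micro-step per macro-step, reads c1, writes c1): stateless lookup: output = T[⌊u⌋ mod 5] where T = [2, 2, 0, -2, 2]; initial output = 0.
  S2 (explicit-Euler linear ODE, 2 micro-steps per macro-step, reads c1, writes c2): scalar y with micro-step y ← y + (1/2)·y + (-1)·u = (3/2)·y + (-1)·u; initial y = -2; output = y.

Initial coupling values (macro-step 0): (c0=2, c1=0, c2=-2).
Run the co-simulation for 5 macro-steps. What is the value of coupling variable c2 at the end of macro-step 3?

macro 1: S0 reads c2=-2 → after 1×micro: 3; S1 reads c1=0 → after 1×micro: 2; S2 reads c1=2 → after 2×micro: -19/2 ⇒ (c0=3, c1=2, c2=-19/2)
macro 2: S0 reads c2=-19/2 → after 1×micro: 11; S1 reads c1=2 → after 1×micro: 0; S2 reads c1=0 → after 2×micro: -171/8 ⇒ (c0=11, c1=0, c2=-171/8)
macro 3: S0 reads c2=-171/8 → after 1×micro: 215/8; S1 reads c1=0 → after 1×micro: 2; S2 reads c1=2 → after 2×micro: -1699/32 ⇒ (c0=215/8, c1=2, c2=-1699/32)
macro 4: S0 reads c2=-1699/32 → after 1×micro: 2129/32; S1 reads c1=2 → after 1×micro: 0; S2 reads c1=0 → after 2×micro: -15291/128 ⇒ (c0=2129/32, c1=0, c2=-15291/128)
macro 5: S0 reads c2=-15291/128 → after 1×micro: 19549/128; S1 reads c1=0 → after 1×micro: 2; S2 reads c1=2 → after 2×micro: -140179/512 ⇒ (c0=19549/128, c1=2, c2=-140179/512)

c2 at macro-step 3 = -1699/32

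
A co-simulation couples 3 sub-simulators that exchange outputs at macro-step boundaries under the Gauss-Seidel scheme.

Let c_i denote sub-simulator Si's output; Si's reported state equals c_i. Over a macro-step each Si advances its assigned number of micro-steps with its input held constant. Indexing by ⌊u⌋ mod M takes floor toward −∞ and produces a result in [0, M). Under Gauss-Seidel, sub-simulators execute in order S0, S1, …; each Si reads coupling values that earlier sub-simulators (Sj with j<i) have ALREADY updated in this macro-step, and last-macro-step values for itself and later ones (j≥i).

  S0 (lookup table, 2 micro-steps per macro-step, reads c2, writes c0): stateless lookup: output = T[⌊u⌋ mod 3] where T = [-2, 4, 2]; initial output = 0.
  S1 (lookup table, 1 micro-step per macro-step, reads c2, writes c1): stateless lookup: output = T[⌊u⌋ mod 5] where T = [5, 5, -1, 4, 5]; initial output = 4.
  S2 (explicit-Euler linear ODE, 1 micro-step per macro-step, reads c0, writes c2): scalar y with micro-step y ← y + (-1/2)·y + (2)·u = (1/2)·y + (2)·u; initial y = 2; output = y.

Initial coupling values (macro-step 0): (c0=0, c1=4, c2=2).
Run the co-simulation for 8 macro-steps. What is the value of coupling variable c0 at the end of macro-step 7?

c0 at macro-step 7 = -2

macro 1: S0 reads c2=2 → after 2×micro: 2; S1 reads c2=2 → after 1×micro: -1; S2 reads c0=2 → after 1×micro: 5 ⇒ (c0=2, c1=-1, c2=5)
macro 2: S0 reads c2=5 → after 2×micro: 2; S1 reads c2=5 → after 1×micro: 5; S2 reads c0=2 → after 1×micro: 13/2 ⇒ (c0=2, c1=5, c2=13/2)
macro 3: S0 reads c2=13/2 → after 2×micro: -2; S1 reads c2=13/2 → after 1×micro: 5; S2 reads c0=-2 → after 1×micro: -3/4 ⇒ (c0=-2, c1=5, c2=-3/4)
macro 4: S0 reads c2=-3/4 → after 2×micro: 2; S1 reads c2=-3/4 → after 1×micro: 5; S2 reads c0=2 → after 1×micro: 29/8 ⇒ (c0=2, c1=5, c2=29/8)
macro 5: S0 reads c2=29/8 → after 2×micro: -2; S1 reads c2=29/8 → after 1×micro: 4; S2 reads c0=-2 → after 1×micro: -35/16 ⇒ (c0=-2, c1=4, c2=-35/16)
macro 6: S0 reads c2=-35/16 → after 2×micro: -2; S1 reads c2=-35/16 → after 1×micro: -1; S2 reads c0=-2 → after 1×micro: -163/32 ⇒ (c0=-2, c1=-1, c2=-163/32)
macro 7: S0 reads c2=-163/32 → after 2×micro: -2; S1 reads c2=-163/32 → after 1×micro: 5; S2 reads c0=-2 → after 1×micro: -419/64 ⇒ (c0=-2, c1=5, c2=-419/64)
macro 8: S0 reads c2=-419/64 → after 2×micro: 2; S1 reads c2=-419/64 → after 1×micro: 4; S2 reads c0=2 → after 1×micro: 93/128 ⇒ (c0=2, c1=4, c2=93/128)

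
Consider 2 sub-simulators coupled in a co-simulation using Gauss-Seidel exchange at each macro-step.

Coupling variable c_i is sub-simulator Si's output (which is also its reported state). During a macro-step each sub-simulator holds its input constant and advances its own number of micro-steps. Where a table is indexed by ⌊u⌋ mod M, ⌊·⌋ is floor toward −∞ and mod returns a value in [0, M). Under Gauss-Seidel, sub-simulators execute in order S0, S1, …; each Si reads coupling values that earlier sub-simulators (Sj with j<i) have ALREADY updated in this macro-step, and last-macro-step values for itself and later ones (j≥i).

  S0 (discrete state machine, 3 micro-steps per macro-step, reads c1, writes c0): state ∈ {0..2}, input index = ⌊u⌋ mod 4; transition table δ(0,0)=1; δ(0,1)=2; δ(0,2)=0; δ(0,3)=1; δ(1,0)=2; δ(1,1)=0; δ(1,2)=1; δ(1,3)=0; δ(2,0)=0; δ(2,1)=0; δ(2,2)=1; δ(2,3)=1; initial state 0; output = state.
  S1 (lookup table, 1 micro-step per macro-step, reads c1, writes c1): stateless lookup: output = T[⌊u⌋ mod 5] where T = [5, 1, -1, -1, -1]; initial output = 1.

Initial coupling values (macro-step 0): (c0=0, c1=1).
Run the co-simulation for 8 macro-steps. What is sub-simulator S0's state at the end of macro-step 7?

macro 1: S0 reads c1=1 → after 3×micro: 2; S1 reads c1=1 → after 1×micro: 1 ⇒ (c0=2, c1=1)
macro 2: S0 reads c1=1 → after 3×micro: 0; S1 reads c1=1 → after 1×micro: 1 ⇒ (c0=0, c1=1)
macro 3: S0 reads c1=1 → after 3×micro: 2; S1 reads c1=1 → after 1×micro: 1 ⇒ (c0=2, c1=1)
macro 4: S0 reads c1=1 → after 3×micro: 0; S1 reads c1=1 → after 1×micro: 1 ⇒ (c0=0, c1=1)
macro 5: S0 reads c1=1 → after 3×micro: 2; S1 reads c1=1 → after 1×micro: 1 ⇒ (c0=2, c1=1)
macro 6: S0 reads c1=1 → after 3×micro: 0; S1 reads c1=1 → after 1×micro: 1 ⇒ (c0=0, c1=1)
macro 7: S0 reads c1=1 → after 3×micro: 2; S1 reads c1=1 → after 1×micro: 1 ⇒ (c0=2, c1=1)
macro 8: S0 reads c1=1 → after 3×micro: 0; S1 reads c1=1 → after 1×micro: 1 ⇒ (c0=0, c1=1)

S0 state at macro-step 7 = 2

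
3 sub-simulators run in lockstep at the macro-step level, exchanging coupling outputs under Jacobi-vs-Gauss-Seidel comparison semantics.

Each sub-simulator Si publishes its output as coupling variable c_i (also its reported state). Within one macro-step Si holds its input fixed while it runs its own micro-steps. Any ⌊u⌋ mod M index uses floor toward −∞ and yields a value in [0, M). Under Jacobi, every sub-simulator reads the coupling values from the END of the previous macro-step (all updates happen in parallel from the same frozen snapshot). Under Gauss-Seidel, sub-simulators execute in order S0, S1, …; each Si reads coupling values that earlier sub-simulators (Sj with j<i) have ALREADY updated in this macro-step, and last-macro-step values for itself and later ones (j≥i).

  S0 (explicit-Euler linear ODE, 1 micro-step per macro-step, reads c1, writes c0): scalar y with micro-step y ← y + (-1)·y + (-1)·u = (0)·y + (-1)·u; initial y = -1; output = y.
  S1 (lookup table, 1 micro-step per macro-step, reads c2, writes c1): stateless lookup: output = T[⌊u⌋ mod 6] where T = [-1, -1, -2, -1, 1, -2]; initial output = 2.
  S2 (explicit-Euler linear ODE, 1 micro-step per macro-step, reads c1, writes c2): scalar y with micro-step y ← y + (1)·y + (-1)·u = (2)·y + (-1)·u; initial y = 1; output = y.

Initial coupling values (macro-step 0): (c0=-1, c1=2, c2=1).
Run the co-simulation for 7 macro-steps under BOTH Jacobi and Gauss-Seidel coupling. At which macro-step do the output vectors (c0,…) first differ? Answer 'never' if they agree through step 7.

[Jacobi] macro 1: S0 reads c1=2 → after 1×micro: -2; S1 reads c2=1 → after 1×micro: -1; S2 reads c1=2 → after 1×micro: 0 ⇒ (c0=-2, c1=-1, c2=0)
[Jacobi] macro 2: S0 reads c1=-1 → after 1×micro: 1; S1 reads c2=0 → after 1×micro: -1; S2 reads c1=-1 → after 1×micro: 1 ⇒ (c0=1, c1=-1, c2=1)
[Jacobi] macro 3: S0 reads c1=-1 → after 1×micro: 1; S1 reads c2=1 → after 1×micro: -1; S2 reads c1=-1 → after 1×micro: 3 ⇒ (c0=1, c1=-1, c2=3)
[Jacobi] macro 4: S0 reads c1=-1 → after 1×micro: 1; S1 reads c2=3 → after 1×micro: -1; S2 reads c1=-1 → after 1×micro: 7 ⇒ (c0=1, c1=-1, c2=7)
[Jacobi] macro 5: S0 reads c1=-1 → after 1×micro: 1; S1 reads c2=7 → after 1×micro: -1; S2 reads c1=-1 → after 1×micro: 15 ⇒ (c0=1, c1=-1, c2=15)
[Jacobi] macro 6: S0 reads c1=-1 → after 1×micro: 1; S1 reads c2=15 → after 1×micro: -1; S2 reads c1=-1 → after 1×micro: 31 ⇒ (c0=1, c1=-1, c2=31)
[Jacobi] macro 7: S0 reads c1=-1 → after 1×micro: 1; S1 reads c2=31 → after 1×micro: -1; S2 reads c1=-1 → after 1×micro: 63 ⇒ (c0=1, c1=-1, c2=63)
[Gauss-Seidel] macro 1: S0 reads c1=2 → after 1×micro: -2; S1 reads c2=1 → after 1×micro: -1; S2 reads c1=-1 → after 1×micro: 3 ⇒ (c0=-2, c1=-1, c2=3)
[Gauss-Seidel] macro 2: S0 reads c1=-1 → after 1×micro: 1; S1 reads c2=3 → after 1×micro: -1; S2 reads c1=-1 → after 1×micro: 7 ⇒ (c0=1, c1=-1, c2=7)
[Gauss-Seidel] macro 3: S0 reads c1=-1 → after 1×micro: 1; S1 reads c2=7 → after 1×micro: -1; S2 reads c1=-1 → after 1×micro: 15 ⇒ (c0=1, c1=-1, c2=15)
[Gauss-Seidel] macro 4: S0 reads c1=-1 → after 1×micro: 1; S1 reads c2=15 → after 1×micro: -1; S2 reads c1=-1 → after 1×micro: 31 ⇒ (c0=1, c1=-1, c2=31)
[Gauss-Seidel] macro 5: S0 reads c1=-1 → after 1×micro: 1; S1 reads c2=31 → after 1×micro: -1; S2 reads c1=-1 → after 1×micro: 63 ⇒ (c0=1, c1=-1, c2=63)
[Gauss-Seidel] macro 6: S0 reads c1=-1 → after 1×micro: 1; S1 reads c2=63 → after 1×micro: -1; S2 reads c1=-1 → after 1×micro: 127 ⇒ (c0=1, c1=-1, c2=127)
[Gauss-Seidel] macro 7: S0 reads c1=-1 → after 1×micro: 1; S1 reads c2=127 → after 1×micro: -1; S2 reads c1=-1 → after 1×micro: 255 ⇒ (c0=1, c1=-1, c2=255)

first divergence at macro-step: 1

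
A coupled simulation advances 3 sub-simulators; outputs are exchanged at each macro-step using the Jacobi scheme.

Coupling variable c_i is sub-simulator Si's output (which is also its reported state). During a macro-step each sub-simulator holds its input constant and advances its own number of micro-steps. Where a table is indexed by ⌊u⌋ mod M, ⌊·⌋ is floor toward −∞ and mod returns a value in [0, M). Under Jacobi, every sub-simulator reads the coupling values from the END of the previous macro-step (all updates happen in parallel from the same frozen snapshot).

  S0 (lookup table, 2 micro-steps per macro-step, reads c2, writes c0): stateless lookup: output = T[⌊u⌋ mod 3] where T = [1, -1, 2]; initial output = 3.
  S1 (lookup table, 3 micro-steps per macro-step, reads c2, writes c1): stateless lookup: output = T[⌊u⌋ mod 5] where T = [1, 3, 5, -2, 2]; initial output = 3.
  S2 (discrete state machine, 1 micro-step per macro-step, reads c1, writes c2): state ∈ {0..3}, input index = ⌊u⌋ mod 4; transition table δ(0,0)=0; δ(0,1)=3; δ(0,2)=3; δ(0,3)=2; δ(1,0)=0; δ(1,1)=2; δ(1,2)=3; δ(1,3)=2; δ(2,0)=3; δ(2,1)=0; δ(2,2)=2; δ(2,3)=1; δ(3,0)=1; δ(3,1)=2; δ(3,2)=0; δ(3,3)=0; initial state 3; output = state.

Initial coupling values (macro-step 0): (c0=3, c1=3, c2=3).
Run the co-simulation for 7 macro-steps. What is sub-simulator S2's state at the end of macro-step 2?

macro 1: S0 reads c2=3 → after 2×micro: 1; S1 reads c2=3 → after 3×micro: -2; S2 reads c1=3 → after 1×micro: 0 ⇒ (c0=1, c1=-2, c2=0)
macro 2: S0 reads c2=0 → after 2×micro: 1; S1 reads c2=0 → after 3×micro: 1; S2 reads c1=-2 → after 1×micro: 3 ⇒ (c0=1, c1=1, c2=3)
macro 3: S0 reads c2=3 → after 2×micro: 1; S1 reads c2=3 → after 3×micro: -2; S2 reads c1=1 → after 1×micro: 2 ⇒ (c0=1, c1=-2, c2=2)
macro 4: S0 reads c2=2 → after 2×micro: 2; S1 reads c2=2 → after 3×micro: 5; S2 reads c1=-2 → after 1×micro: 2 ⇒ (c0=2, c1=5, c2=2)
macro 5: S0 reads c2=2 → after 2×micro: 2; S1 reads c2=2 → after 3×micro: 5; S2 reads c1=5 → after 1×micro: 0 ⇒ (c0=2, c1=5, c2=0)
macro 6: S0 reads c2=0 → after 2×micro: 1; S1 reads c2=0 → after 3×micro: 1; S2 reads c1=5 → after 1×micro: 3 ⇒ (c0=1, c1=1, c2=3)
macro 7: S0 reads c2=3 → after 2×micro: 1; S1 reads c2=3 → after 3×micro: -2; S2 reads c1=1 → after 1×micro: 2 ⇒ (c0=1, c1=-2, c2=2)

S2 state at macro-step 2 = 3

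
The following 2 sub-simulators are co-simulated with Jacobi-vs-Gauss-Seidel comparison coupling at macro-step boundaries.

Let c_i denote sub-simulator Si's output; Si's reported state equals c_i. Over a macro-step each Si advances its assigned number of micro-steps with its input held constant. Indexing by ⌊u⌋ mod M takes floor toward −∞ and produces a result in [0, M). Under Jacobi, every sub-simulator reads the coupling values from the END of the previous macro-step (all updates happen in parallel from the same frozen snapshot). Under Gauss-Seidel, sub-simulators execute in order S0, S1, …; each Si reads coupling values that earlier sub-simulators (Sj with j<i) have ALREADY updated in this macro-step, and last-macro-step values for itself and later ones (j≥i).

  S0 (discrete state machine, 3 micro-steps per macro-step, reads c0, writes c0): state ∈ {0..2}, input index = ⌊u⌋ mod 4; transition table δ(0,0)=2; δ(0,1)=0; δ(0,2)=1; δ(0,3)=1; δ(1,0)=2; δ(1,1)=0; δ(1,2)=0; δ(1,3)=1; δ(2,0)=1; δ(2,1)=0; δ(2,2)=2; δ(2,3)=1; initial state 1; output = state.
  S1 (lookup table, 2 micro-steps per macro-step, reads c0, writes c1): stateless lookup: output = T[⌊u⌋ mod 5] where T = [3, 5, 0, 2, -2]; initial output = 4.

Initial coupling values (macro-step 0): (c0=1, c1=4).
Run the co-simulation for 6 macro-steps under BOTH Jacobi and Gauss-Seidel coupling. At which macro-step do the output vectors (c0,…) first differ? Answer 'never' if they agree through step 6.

first divergence at macro-step: 1

[Jacobi] macro 1: S0 reads c0=1 → after 3×micro: 0; S1 reads c0=1 → after 2×micro: 5 ⇒ (c0=0, c1=5)
[Jacobi] macro 2: S0 reads c0=0 → after 3×micro: 2; S1 reads c0=0 → after 2×micro: 3 ⇒ (c0=2, c1=3)
[Jacobi] macro 3: S0 reads c0=2 → after 3×micro: 2; S1 reads c0=2 → after 2×micro: 0 ⇒ (c0=2, c1=0)
[Jacobi] macro 4: S0 reads c0=2 → after 3×micro: 2; S1 reads c0=2 → after 2×micro: 0 ⇒ (c0=2, c1=0)
[Jacobi] macro 5: S0 reads c0=2 → after 3×micro: 2; S1 reads c0=2 → after 2×micro: 0 ⇒ (c0=2, c1=0)
[Jacobi] macro 6: S0 reads c0=2 → after 3×micro: 2; S1 reads c0=2 → after 2×micro: 0 ⇒ (c0=2, c1=0)
[Gauss-Seidel] macro 1: S0 reads c0=1 → after 3×micro: 0; S1 reads c0=0 → after 2×micro: 3 ⇒ (c0=0, c1=3)
[Gauss-Seidel] macro 2: S0 reads c0=0 → after 3×micro: 2; S1 reads c0=2 → after 2×micro: 0 ⇒ (c0=2, c1=0)
[Gauss-Seidel] macro 3: S0 reads c0=2 → after 3×micro: 2; S1 reads c0=2 → after 2×micro: 0 ⇒ (c0=2, c1=0)
[Gauss-Seidel] macro 4: S0 reads c0=2 → after 3×micro: 2; S1 reads c0=2 → after 2×micro: 0 ⇒ (c0=2, c1=0)
[Gauss-Seidel] macro 5: S0 reads c0=2 → after 3×micro: 2; S1 reads c0=2 → after 2×micro: 0 ⇒ (c0=2, c1=0)
[Gauss-Seidel] macro 6: S0 reads c0=2 → after 3×micro: 2; S1 reads c0=2 → after 2×micro: 0 ⇒ (c0=2, c1=0)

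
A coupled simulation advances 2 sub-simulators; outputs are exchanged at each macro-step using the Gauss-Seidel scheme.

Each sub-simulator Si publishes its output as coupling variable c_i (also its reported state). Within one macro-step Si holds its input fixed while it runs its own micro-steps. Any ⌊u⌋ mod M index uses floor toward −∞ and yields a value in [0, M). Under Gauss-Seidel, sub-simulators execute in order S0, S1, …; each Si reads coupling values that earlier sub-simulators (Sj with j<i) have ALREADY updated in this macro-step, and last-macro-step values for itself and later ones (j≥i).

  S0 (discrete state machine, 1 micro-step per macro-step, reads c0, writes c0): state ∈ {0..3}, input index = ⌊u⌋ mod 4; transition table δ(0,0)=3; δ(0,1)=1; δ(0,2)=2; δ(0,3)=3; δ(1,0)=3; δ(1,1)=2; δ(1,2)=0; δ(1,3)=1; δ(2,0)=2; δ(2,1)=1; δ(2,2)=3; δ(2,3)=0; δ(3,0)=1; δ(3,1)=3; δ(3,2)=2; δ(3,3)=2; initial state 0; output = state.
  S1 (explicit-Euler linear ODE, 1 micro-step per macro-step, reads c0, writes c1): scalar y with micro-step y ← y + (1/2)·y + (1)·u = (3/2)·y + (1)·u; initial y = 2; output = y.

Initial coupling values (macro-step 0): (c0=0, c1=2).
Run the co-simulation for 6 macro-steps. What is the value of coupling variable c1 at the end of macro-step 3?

c1 at macro-step 3 = 39/2

macro 1: S0 reads c0=0 → after 1×micro: 3; S1 reads c0=3 → after 1×micro: 6 ⇒ (c0=3, c1=6)
macro 2: S0 reads c0=3 → after 1×micro: 2; S1 reads c0=2 → after 1×micro: 11 ⇒ (c0=2, c1=11)
macro 3: S0 reads c0=2 → after 1×micro: 3; S1 reads c0=3 → after 1×micro: 39/2 ⇒ (c0=3, c1=39/2)
macro 4: S0 reads c0=3 → after 1×micro: 2; S1 reads c0=2 → after 1×micro: 125/4 ⇒ (c0=2, c1=125/4)
macro 5: S0 reads c0=2 → after 1×micro: 3; S1 reads c0=3 → after 1×micro: 399/8 ⇒ (c0=3, c1=399/8)
macro 6: S0 reads c0=3 → after 1×micro: 2; S1 reads c0=2 → after 1×micro: 1229/16 ⇒ (c0=2, c1=1229/16)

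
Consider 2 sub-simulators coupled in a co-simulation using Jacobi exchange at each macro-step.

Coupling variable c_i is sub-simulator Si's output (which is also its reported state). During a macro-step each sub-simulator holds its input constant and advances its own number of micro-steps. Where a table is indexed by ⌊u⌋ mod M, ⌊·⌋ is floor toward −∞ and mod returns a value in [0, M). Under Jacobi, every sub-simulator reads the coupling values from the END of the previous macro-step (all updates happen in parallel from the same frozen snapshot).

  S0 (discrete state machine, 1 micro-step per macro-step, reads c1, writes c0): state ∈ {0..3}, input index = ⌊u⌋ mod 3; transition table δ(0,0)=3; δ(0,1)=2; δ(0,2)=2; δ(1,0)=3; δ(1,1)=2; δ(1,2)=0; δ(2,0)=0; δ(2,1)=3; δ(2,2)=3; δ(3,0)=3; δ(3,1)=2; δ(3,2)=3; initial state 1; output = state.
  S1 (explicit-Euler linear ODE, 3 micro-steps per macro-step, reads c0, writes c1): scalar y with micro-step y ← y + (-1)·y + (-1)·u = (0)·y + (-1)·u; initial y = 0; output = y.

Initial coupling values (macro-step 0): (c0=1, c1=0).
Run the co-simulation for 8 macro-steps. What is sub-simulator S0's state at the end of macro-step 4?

S0 state at macro-step 4 = 3

macro 1: S0 reads c1=0 → after 1×micro: 3; S1 reads c0=1 → after 3×micro: -1 ⇒ (c0=3, c1=-1)
macro 2: S0 reads c1=-1 → after 1×micro: 3; S1 reads c0=3 → after 3×micro: -3 ⇒ (c0=3, c1=-3)
macro 3: S0 reads c1=-3 → after 1×micro: 3; S1 reads c0=3 → after 3×micro: -3 ⇒ (c0=3, c1=-3)
macro 4: S0 reads c1=-3 → after 1×micro: 3; S1 reads c0=3 → after 3×micro: -3 ⇒ (c0=3, c1=-3)
macro 5: S0 reads c1=-3 → after 1×micro: 3; S1 reads c0=3 → after 3×micro: -3 ⇒ (c0=3, c1=-3)
macro 6: S0 reads c1=-3 → after 1×micro: 3; S1 reads c0=3 → after 3×micro: -3 ⇒ (c0=3, c1=-3)
macro 7: S0 reads c1=-3 → after 1×micro: 3; S1 reads c0=3 → after 3×micro: -3 ⇒ (c0=3, c1=-3)
macro 8: S0 reads c1=-3 → after 1×micro: 3; S1 reads c0=3 → after 3×micro: -3 ⇒ (c0=3, c1=-3)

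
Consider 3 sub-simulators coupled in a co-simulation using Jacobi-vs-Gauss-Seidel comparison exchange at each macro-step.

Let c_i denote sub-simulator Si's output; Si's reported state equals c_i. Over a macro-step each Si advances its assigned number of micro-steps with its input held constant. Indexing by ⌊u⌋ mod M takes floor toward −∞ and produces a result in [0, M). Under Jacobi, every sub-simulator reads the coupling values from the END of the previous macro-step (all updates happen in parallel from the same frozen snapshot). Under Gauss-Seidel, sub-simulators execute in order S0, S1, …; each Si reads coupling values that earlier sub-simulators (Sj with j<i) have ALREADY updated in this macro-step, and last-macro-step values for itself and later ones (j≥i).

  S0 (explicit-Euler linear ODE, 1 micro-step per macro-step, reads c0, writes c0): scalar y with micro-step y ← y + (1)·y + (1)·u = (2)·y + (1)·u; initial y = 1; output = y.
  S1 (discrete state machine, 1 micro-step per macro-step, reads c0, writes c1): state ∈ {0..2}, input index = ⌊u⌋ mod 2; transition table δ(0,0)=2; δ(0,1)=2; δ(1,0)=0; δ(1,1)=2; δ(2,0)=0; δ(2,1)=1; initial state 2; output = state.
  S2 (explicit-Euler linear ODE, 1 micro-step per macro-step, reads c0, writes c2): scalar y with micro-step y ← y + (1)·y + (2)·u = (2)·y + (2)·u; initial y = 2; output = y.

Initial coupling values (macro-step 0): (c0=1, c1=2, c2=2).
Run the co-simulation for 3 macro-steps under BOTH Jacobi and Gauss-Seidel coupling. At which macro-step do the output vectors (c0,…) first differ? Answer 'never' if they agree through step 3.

[Jacobi] macro 1: S0 reads c0=1 → after 1×micro: 3; S1 reads c0=1 → after 1×micro: 1; S2 reads c0=1 → after 1×micro: 6 ⇒ (c0=3, c1=1, c2=6)
[Jacobi] macro 2: S0 reads c0=3 → after 1×micro: 9; S1 reads c0=3 → after 1×micro: 2; S2 reads c0=3 → after 1×micro: 18 ⇒ (c0=9, c1=2, c2=18)
[Jacobi] macro 3: S0 reads c0=9 → after 1×micro: 27; S1 reads c0=9 → after 1×micro: 1; S2 reads c0=9 → after 1×micro: 54 ⇒ (c0=27, c1=1, c2=54)
[Gauss-Seidel] macro 1: S0 reads c0=1 → after 1×micro: 3; S1 reads c0=3 → after 1×micro: 1; S2 reads c0=3 → after 1×micro: 10 ⇒ (c0=3, c1=1, c2=10)
[Gauss-Seidel] macro 2: S0 reads c0=3 → after 1×micro: 9; S1 reads c0=9 → after 1×micro: 2; S2 reads c0=9 → after 1×micro: 38 ⇒ (c0=9, c1=2, c2=38)
[Gauss-Seidel] macro 3: S0 reads c0=9 → after 1×micro: 27; S1 reads c0=27 → after 1×micro: 1; S2 reads c0=27 → after 1×micro: 130 ⇒ (c0=27, c1=1, c2=130)

first divergence at macro-step: 1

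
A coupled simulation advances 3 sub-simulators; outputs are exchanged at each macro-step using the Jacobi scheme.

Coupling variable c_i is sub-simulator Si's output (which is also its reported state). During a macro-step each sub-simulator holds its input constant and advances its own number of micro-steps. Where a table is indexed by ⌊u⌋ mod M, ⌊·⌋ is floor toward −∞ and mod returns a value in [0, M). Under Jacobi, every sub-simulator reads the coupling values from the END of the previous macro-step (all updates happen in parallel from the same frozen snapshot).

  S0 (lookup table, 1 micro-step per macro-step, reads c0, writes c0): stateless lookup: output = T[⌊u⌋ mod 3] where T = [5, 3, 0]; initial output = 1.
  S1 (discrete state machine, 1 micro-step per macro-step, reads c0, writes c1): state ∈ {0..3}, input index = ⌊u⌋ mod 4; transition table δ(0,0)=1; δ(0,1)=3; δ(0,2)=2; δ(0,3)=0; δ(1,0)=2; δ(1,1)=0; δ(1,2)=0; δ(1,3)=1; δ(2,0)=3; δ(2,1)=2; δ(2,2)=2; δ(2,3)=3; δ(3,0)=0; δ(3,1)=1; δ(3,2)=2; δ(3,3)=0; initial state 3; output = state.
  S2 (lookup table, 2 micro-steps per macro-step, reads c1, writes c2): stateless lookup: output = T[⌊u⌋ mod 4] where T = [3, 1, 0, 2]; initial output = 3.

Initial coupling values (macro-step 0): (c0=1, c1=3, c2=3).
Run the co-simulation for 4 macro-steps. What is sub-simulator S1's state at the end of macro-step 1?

S1 state at macro-step 1 = 1

macro 1: S0 reads c0=1 → after 1×micro: 3; S1 reads c0=1 → after 1×micro: 1; S2 reads c1=3 → after 2×micro: 2 ⇒ (c0=3, c1=1, c2=2)
macro 2: S0 reads c0=3 → after 1×micro: 5; S1 reads c0=3 → after 1×micro: 1; S2 reads c1=1 → after 2×micro: 1 ⇒ (c0=5, c1=1, c2=1)
macro 3: S0 reads c0=5 → after 1×micro: 0; S1 reads c0=5 → after 1×micro: 0; S2 reads c1=1 → after 2×micro: 1 ⇒ (c0=0, c1=0, c2=1)
macro 4: S0 reads c0=0 → after 1×micro: 5; S1 reads c0=0 → after 1×micro: 1; S2 reads c1=0 → after 2×micro: 3 ⇒ (c0=5, c1=1, c2=3)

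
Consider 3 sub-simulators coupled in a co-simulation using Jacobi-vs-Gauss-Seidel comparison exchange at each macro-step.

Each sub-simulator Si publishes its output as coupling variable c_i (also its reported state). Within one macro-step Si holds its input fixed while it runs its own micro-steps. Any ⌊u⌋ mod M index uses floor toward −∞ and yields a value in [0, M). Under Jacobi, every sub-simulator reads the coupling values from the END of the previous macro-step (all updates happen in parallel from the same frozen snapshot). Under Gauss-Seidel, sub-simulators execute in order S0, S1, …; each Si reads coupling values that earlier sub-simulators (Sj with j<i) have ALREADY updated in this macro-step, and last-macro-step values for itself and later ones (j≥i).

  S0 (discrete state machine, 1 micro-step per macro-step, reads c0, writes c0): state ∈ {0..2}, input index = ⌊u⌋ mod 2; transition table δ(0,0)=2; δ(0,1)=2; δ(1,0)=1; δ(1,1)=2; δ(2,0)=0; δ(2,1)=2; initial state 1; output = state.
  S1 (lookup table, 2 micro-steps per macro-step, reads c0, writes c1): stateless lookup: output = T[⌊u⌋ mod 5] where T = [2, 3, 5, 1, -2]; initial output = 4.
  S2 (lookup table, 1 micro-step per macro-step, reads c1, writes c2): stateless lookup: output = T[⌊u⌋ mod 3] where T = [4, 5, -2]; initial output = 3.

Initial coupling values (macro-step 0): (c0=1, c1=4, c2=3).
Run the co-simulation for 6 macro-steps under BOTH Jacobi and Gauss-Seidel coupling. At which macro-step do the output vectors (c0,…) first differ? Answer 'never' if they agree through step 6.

[Jacobi] macro 1: S0 reads c0=1 → after 1×micro: 2; S1 reads c0=1 → after 2×micro: 3; S2 reads c1=4 → after 1×micro: 5 ⇒ (c0=2, c1=3, c2=5)
[Jacobi] macro 2: S0 reads c0=2 → after 1×micro: 0; S1 reads c0=2 → after 2×micro: 5; S2 reads c1=3 → after 1×micro: 4 ⇒ (c0=0, c1=5, c2=4)
[Jacobi] macro 3: S0 reads c0=0 → after 1×micro: 2; S1 reads c0=0 → after 2×micro: 2; S2 reads c1=5 → after 1×micro: -2 ⇒ (c0=2, c1=2, c2=-2)
[Jacobi] macro 4: S0 reads c0=2 → after 1×micro: 0; S1 reads c0=2 → after 2×micro: 5; S2 reads c1=2 → after 1×micro: -2 ⇒ (c0=0, c1=5, c2=-2)
[Jacobi] macro 5: S0 reads c0=0 → after 1×micro: 2; S1 reads c0=0 → after 2×micro: 2; S2 reads c1=5 → after 1×micro: -2 ⇒ (c0=2, c1=2, c2=-2)
[Jacobi] macro 6: S0 reads c0=2 → after 1×micro: 0; S1 reads c0=2 → after 2×micro: 5; S2 reads c1=2 → after 1×micro: -2 ⇒ (c0=0, c1=5, c2=-2)
[Gauss-Seidel] macro 1: S0 reads c0=1 → after 1×micro: 2; S1 reads c0=2 → after 2×micro: 5; S2 reads c1=5 → after 1×micro: -2 ⇒ (c0=2, c1=5, c2=-2)
[Gauss-Seidel] macro 2: S0 reads c0=2 → after 1×micro: 0; S1 reads c0=0 → after 2×micro: 2; S2 reads c1=2 → after 1×micro: -2 ⇒ (c0=0, c1=2, c2=-2)
[Gauss-Seidel] macro 3: S0 reads c0=0 → after 1×micro: 2; S1 reads c0=2 → after 2×micro: 5; S2 reads c1=5 → after 1×micro: -2 ⇒ (c0=2, c1=5, c2=-2)
[Gauss-Seidel] macro 4: S0 reads c0=2 → after 1×micro: 0; S1 reads c0=0 → after 2×micro: 2; S2 reads c1=2 → after 1×micro: -2 ⇒ (c0=0, c1=2, c2=-2)
[Gauss-Seidel] macro 5: S0 reads c0=0 → after 1×micro: 2; S1 reads c0=2 → after 2×micro: 5; S2 reads c1=5 → after 1×micro: -2 ⇒ (c0=2, c1=5, c2=-2)
[Gauss-Seidel] macro 6: S0 reads c0=2 → after 1×micro: 0; S1 reads c0=0 → after 2×micro: 2; S2 reads c1=2 → after 1×micro: -2 ⇒ (c0=0, c1=2, c2=-2)

first divergence at macro-step: 1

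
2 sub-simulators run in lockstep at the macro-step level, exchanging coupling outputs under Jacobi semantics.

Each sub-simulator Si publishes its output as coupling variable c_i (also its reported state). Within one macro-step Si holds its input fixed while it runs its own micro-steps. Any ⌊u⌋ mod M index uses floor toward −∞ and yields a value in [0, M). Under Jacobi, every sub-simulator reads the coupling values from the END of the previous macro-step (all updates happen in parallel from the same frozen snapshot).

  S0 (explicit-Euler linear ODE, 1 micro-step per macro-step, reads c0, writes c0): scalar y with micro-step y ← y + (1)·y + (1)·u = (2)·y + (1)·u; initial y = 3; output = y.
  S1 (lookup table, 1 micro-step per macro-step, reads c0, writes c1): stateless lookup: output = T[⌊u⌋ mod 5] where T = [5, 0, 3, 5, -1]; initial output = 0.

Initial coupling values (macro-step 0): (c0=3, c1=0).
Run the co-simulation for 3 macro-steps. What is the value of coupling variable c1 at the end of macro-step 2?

c1 at macro-step 2 = -1

macro 1: S0 reads c0=3 → after 1×micro: 9; S1 reads c0=3 → after 1×micro: 5 ⇒ (c0=9, c1=5)
macro 2: S0 reads c0=9 → after 1×micro: 27; S1 reads c0=9 → after 1×micro: -1 ⇒ (c0=27, c1=-1)
macro 3: S0 reads c0=27 → after 1×micro: 81; S1 reads c0=27 → after 1×micro: 3 ⇒ (c0=81, c1=3)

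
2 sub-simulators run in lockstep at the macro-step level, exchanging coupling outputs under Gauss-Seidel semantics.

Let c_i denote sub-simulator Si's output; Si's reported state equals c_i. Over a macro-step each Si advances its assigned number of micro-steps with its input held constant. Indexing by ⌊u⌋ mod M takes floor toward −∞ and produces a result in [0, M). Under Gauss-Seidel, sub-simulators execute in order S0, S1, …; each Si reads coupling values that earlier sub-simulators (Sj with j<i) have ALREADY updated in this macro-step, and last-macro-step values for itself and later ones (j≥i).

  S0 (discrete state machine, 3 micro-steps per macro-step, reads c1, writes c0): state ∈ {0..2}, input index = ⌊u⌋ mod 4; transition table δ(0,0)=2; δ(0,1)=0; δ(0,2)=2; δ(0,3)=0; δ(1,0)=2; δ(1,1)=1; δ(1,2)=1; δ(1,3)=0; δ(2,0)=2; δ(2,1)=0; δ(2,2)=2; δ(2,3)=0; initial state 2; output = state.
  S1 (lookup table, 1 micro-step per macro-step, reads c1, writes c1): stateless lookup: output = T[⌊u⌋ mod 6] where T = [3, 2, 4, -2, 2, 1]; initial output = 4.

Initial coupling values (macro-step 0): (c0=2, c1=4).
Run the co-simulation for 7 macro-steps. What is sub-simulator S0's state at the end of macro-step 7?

S0 state at macro-step 7 = 2

macro 1: S0 reads c1=4 → after 3×micro: 2; S1 reads c1=4 → after 1×micro: 2 ⇒ (c0=2, c1=2)
macro 2: S0 reads c1=2 → after 3×micro: 2; S1 reads c1=2 → after 1×micro: 4 ⇒ (c0=2, c1=4)
macro 3: S0 reads c1=4 → after 3×micro: 2; S1 reads c1=4 → after 1×micro: 2 ⇒ (c0=2, c1=2)
macro 4: S0 reads c1=2 → after 3×micro: 2; S1 reads c1=2 → after 1×micro: 4 ⇒ (c0=2, c1=4)
macro 5: S0 reads c1=4 → after 3×micro: 2; S1 reads c1=4 → after 1×micro: 2 ⇒ (c0=2, c1=2)
macro 6: S0 reads c1=2 → after 3×micro: 2; S1 reads c1=2 → after 1×micro: 4 ⇒ (c0=2, c1=4)
macro 7: S0 reads c1=4 → after 3×micro: 2; S1 reads c1=4 → after 1×micro: 2 ⇒ (c0=2, c1=2)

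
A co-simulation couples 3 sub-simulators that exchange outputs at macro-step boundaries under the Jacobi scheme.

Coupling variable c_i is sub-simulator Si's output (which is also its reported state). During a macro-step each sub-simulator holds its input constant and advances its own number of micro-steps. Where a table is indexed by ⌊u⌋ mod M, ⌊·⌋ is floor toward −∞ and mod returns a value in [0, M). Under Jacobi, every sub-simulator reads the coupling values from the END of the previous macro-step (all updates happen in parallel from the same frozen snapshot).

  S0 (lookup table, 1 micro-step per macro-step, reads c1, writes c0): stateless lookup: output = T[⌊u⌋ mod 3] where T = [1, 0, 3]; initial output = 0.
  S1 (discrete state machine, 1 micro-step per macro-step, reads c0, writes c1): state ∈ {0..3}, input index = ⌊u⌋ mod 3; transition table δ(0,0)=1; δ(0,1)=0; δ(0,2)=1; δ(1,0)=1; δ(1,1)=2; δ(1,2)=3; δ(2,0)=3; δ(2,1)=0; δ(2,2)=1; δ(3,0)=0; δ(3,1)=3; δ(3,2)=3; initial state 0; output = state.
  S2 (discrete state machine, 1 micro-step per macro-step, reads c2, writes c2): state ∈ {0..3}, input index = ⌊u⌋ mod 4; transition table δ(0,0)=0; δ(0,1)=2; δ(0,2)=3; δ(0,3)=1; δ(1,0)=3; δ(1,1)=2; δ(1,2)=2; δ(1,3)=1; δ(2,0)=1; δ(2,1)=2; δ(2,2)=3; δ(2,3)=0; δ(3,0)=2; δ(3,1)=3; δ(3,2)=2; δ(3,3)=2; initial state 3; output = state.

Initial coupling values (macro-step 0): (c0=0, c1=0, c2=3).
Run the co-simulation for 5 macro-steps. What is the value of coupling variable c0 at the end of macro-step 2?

macro 1: S0 reads c1=0 → after 1×micro: 1; S1 reads c0=0 → after 1×micro: 1; S2 reads c2=3 → after 1×micro: 2 ⇒ (c0=1, c1=1, c2=2)
macro 2: S0 reads c1=1 → after 1×micro: 0; S1 reads c0=1 → after 1×micro: 2; S2 reads c2=2 → after 1×micro: 3 ⇒ (c0=0, c1=2, c2=3)
macro 3: S0 reads c1=2 → after 1×micro: 3; S1 reads c0=0 → after 1×micro: 3; S2 reads c2=3 → after 1×micro: 2 ⇒ (c0=3, c1=3, c2=2)
macro 4: S0 reads c1=3 → after 1×micro: 1; S1 reads c0=3 → after 1×micro: 0; S2 reads c2=2 → after 1×micro: 3 ⇒ (c0=1, c1=0, c2=3)
macro 5: S0 reads c1=0 → after 1×micro: 1; S1 reads c0=1 → after 1×micro: 0; S2 reads c2=3 → after 1×micro: 2 ⇒ (c0=1, c1=0, c2=2)

c0 at macro-step 2 = 0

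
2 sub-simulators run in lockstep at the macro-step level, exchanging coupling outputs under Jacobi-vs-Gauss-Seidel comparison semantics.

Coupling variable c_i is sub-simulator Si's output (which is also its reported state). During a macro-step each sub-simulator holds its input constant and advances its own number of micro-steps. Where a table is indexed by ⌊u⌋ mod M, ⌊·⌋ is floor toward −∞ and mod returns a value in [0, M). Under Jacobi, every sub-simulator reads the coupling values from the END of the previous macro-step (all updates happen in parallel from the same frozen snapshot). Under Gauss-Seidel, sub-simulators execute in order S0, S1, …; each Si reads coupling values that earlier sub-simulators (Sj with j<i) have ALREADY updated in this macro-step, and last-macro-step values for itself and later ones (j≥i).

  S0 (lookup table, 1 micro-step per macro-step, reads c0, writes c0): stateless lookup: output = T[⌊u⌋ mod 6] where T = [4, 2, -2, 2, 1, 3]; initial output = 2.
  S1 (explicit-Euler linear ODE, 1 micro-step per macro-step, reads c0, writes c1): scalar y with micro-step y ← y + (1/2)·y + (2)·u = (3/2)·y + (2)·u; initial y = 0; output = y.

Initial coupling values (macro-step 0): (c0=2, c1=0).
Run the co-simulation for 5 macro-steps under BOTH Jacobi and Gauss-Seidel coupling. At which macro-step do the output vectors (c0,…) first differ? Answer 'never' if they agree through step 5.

first divergence at macro-step: 1

[Jacobi] macro 1: S0 reads c0=2 → after 1×micro: -2; S1 reads c0=2 → after 1×micro: 4 ⇒ (c0=-2, c1=4)
[Jacobi] macro 2: S0 reads c0=-2 → after 1×micro: 1; S1 reads c0=-2 → after 1×micro: 2 ⇒ (c0=1, c1=2)
[Jacobi] macro 3: S0 reads c0=1 → after 1×micro: 2; S1 reads c0=1 → after 1×micro: 5 ⇒ (c0=2, c1=5)
[Jacobi] macro 4: S0 reads c0=2 → after 1×micro: -2; S1 reads c0=2 → after 1×micro: 23/2 ⇒ (c0=-2, c1=23/2)
[Jacobi] macro 5: S0 reads c0=-2 → after 1×micro: 1; S1 reads c0=-2 → after 1×micro: 53/4 ⇒ (c0=1, c1=53/4)
[Gauss-Seidel] macro 1: S0 reads c0=2 → after 1×micro: -2; S1 reads c0=-2 → after 1×micro: -4 ⇒ (c0=-2, c1=-4)
[Gauss-Seidel] macro 2: S0 reads c0=-2 → after 1×micro: 1; S1 reads c0=1 → after 1×micro: -4 ⇒ (c0=1, c1=-4)
[Gauss-Seidel] macro 3: S0 reads c0=1 → after 1×micro: 2; S1 reads c0=2 → after 1×micro: -2 ⇒ (c0=2, c1=-2)
[Gauss-Seidel] macro 4: S0 reads c0=2 → after 1×micro: -2; S1 reads c0=-2 → after 1×micro: -7 ⇒ (c0=-2, c1=-7)
[Gauss-Seidel] macro 5: S0 reads c0=-2 → after 1×micro: 1; S1 reads c0=1 → after 1×micro: -17/2 ⇒ (c0=1, c1=-17/2)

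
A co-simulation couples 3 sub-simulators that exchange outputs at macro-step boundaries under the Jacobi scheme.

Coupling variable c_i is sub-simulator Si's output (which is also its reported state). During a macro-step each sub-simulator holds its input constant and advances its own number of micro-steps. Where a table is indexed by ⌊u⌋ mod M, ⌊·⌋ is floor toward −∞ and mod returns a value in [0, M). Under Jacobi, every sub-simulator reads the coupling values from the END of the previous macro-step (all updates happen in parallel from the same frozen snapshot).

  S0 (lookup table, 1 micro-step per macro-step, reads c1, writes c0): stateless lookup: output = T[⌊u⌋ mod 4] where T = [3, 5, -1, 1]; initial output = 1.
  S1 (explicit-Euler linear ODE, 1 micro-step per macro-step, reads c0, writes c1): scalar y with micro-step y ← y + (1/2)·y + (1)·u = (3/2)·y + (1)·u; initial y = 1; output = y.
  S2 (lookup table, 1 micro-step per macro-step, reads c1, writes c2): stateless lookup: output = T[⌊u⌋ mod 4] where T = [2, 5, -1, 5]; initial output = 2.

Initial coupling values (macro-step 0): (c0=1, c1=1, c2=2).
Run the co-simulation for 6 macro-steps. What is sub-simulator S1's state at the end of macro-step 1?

S1 state at macro-step 1 = 5/2

macro 1: S0 reads c1=1 → after 1×micro: 5; S1 reads c0=1 → after 1×micro: 5/2; S2 reads c1=1 → after 1×micro: 5 ⇒ (c0=5, c1=5/2, c2=5)
macro 2: S0 reads c1=5/2 → after 1×micro: -1; S1 reads c0=5 → after 1×micro: 35/4; S2 reads c1=5/2 → after 1×micro: -1 ⇒ (c0=-1, c1=35/4, c2=-1)
macro 3: S0 reads c1=35/4 → after 1×micro: 3; S1 reads c0=-1 → after 1×micro: 97/8; S2 reads c1=35/4 → after 1×micro: 2 ⇒ (c0=3, c1=97/8, c2=2)
macro 4: S0 reads c1=97/8 → after 1×micro: 3; S1 reads c0=3 → after 1×micro: 339/16; S2 reads c1=97/8 → after 1×micro: 2 ⇒ (c0=3, c1=339/16, c2=2)
macro 5: S0 reads c1=339/16 → after 1×micro: 5; S1 reads c0=3 → after 1×micro: 1113/32; S2 reads c1=339/16 → after 1×micro: 5 ⇒ (c0=5, c1=1113/32, c2=5)
macro 6: S0 reads c1=1113/32 → after 1×micro: -1; S1 reads c0=5 → after 1×micro: 3659/64; S2 reads c1=1113/32 → after 1×micro: -1 ⇒ (c0=-1, c1=3659/64, c2=-1)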